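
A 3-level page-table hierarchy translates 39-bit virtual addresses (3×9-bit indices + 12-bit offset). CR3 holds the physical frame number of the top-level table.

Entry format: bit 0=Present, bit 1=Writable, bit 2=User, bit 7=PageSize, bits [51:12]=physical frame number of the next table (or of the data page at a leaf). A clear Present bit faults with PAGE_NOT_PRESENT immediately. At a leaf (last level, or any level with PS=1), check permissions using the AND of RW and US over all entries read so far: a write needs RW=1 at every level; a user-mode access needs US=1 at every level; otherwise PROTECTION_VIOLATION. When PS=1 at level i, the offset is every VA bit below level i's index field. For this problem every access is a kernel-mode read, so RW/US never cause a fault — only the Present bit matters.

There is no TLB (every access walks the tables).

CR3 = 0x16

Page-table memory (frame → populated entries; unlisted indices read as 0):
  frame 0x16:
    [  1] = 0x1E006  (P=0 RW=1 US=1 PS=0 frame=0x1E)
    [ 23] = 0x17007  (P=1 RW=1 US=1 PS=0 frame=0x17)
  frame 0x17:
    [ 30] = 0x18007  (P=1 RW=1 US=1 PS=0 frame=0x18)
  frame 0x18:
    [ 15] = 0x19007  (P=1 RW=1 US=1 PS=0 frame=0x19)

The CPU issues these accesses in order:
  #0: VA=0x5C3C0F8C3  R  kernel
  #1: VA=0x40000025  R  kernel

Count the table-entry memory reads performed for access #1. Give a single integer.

Trace:
#0 VA=0x5C3C0F8C3 (r,kernel):
  L0: frame=0x16 idx=23 entry=0x17007 [P=1 RW=1 US=1 PS=0]
  L1: frame=0x17 idx=30 entry=0x18007 [P=1 RW=1 US=1 PS=0]
  L2: frame=0x18 idx=15 entry=0x19007 [P=1 RW=1 US=1 PS=0]
  ✓ 0x198C3  — 3 lookups
#1 VA=0x40000025 (r,kernel):
  L0: frame=0x16 idx=1 entry=0x1E006 [P=0 RW=1 US=1 PS=0]
  ⇒ fault: PAGE_NOT_PRESENT  — 1 lookups

Entries read for #1: 1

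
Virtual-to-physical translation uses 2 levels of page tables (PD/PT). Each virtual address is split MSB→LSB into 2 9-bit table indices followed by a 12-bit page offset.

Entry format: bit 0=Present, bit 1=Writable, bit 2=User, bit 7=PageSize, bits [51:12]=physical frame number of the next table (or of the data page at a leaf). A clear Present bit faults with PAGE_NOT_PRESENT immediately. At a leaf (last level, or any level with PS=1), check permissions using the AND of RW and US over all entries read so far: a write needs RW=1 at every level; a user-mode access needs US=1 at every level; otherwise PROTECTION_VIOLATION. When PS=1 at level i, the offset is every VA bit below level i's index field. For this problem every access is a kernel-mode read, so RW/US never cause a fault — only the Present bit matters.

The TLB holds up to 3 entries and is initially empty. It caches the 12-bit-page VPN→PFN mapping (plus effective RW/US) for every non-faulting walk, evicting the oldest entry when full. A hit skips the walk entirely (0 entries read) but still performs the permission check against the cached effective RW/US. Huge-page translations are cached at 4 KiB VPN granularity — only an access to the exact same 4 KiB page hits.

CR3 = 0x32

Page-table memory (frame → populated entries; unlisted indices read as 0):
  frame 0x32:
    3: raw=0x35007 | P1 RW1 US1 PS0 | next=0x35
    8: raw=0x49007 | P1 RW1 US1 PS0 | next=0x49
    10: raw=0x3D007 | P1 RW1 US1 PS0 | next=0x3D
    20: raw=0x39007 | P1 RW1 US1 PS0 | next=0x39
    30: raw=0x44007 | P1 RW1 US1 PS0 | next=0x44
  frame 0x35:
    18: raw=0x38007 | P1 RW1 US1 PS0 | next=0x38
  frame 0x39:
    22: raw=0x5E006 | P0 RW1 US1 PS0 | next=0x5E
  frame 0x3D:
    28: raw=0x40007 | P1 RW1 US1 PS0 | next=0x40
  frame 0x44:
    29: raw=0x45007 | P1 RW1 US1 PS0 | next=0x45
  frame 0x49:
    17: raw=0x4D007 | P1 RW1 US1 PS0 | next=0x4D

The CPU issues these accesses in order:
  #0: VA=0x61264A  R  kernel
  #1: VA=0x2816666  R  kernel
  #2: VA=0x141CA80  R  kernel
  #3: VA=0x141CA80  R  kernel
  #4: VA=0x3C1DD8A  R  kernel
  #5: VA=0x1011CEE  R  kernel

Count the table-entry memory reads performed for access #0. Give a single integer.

Walk each access:
#0 VA=0x61264A (r,kernel):
  lvl0: tbl 0x32, slot 3 ⇒ 0x35007 (P1/RW1/US1/PS0)
  lvl1: tbl 0x35, slot 18 ⇒ 0x38007 (P1/RW1/US1/PS0)
  ✓ 0x3864A  — 2 lookups
#1 VA=0x2816666 (r,kernel):
  lvl0: tbl 0x32, slot 20 ⇒ 0x39007 (P1/RW1/US1/PS0)
  lvl1: tbl 0x39, slot 22 ⇒ 0x5E006 (P0/RW1/US1/PS0)
  ✗ PAGE_NOT_PRESENT  [2 reads]
#2 VA=0x141CA80 (r,kernel):
  lvl0: tbl 0x32, slot 10 ⇒ 0x3D007 (P1/RW1/US1/PS0)
  lvl1: tbl 0x3D, slot 28 ⇒ 0x40007 (P1/RW1/US1/PS0)
  ✓ 0x40A80  — 2 lookups
#3 VA=0x141CA80 (r,kernel):
  TLB hit vpn=0x141C → PA=0x40A80
#4 VA=0x3C1DD8A (r,kernel):
  lvl0: tbl 0x32, slot 30 ⇒ 0x44007 (P1/RW1/US1/PS0)
  lvl1: tbl 0x44, slot 29 ⇒ 0x45007 (P1/RW1/US1/PS0)
  ✓ 0x45D8A  — 2 lookups
#5 VA=0x1011CEE (r,kernel):
  lvl0: tbl 0x32, slot 8 ⇒ 0x49007 (P1/RW1/US1/PS0)
  lvl1: tbl 0x49, slot 17 ⇒ 0x4D007 (P1/RW1/US1/PS0)
  ✓ 0x4DCEE  — 2 lookups

Entries read for #0: 2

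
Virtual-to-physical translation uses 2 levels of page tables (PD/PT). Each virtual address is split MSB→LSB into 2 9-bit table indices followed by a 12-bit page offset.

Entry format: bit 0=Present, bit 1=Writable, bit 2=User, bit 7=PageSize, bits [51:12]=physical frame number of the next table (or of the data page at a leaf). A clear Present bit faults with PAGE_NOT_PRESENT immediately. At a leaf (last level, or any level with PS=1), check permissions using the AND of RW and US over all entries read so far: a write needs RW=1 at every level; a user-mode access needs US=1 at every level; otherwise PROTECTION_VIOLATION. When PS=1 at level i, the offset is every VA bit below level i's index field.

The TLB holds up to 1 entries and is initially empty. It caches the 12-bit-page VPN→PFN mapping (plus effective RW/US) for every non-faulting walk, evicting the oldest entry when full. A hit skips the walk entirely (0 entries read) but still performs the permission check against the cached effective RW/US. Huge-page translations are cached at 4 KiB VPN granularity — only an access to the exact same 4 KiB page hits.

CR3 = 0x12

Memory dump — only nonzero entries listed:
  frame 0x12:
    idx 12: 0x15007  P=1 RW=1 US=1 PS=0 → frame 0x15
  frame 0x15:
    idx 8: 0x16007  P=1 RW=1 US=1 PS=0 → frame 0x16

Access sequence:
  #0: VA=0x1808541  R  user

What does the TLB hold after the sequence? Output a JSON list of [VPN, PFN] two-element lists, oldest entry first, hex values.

Trace:
#0 VA=0x1808541 (r,user):
  lvl0: tbl 0x12, slot 12 ⇒ 0x15007 (P1/RW1/US1/PS0)
  lvl1: tbl 0x15, slot 8 ⇒ 0x16007 (P1/RW1/US1/PS0)
  ✓ 0x16541  — 2 lookups

TLB: [["0x1808", "0x16"]]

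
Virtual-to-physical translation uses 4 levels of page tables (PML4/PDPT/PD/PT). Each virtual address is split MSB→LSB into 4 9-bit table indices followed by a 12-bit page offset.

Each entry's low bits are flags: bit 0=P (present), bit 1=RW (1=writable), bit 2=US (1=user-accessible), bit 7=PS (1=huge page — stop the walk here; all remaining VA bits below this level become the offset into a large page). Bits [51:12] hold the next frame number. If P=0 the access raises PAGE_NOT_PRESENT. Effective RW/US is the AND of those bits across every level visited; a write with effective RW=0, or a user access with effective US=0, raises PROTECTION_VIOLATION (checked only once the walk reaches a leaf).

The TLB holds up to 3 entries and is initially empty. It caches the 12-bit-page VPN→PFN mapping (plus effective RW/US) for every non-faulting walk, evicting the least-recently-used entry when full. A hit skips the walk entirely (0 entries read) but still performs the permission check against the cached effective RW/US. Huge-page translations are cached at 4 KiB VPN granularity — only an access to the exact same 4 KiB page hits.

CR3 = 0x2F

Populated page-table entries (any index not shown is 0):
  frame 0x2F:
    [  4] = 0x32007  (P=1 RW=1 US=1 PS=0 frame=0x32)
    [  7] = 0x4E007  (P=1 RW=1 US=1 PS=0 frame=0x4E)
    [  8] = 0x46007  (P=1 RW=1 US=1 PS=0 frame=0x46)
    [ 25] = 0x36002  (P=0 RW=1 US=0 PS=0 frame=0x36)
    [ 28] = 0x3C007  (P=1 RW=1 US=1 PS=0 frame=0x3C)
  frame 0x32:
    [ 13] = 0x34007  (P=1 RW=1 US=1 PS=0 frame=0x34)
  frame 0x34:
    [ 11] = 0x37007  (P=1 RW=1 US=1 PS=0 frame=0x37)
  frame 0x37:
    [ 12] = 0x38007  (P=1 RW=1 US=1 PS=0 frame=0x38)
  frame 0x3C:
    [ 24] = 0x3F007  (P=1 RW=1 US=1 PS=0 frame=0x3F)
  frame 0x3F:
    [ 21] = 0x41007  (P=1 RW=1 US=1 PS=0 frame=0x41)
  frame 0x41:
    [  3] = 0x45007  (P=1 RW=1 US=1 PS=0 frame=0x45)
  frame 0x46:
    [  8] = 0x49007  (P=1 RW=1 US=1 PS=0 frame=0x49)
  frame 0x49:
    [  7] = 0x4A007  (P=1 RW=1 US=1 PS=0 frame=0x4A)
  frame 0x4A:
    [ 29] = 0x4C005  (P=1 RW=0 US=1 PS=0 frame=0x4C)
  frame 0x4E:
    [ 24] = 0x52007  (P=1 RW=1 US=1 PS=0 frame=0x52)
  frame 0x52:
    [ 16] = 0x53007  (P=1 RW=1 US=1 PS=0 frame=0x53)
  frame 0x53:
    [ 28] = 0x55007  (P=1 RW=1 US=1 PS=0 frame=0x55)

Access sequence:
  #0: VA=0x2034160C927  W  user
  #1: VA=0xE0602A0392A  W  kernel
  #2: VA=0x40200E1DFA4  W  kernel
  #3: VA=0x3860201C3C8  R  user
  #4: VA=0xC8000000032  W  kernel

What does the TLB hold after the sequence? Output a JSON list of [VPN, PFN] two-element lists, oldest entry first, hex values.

Per-access translation:
#0 VA=0x2034160C927 (w,user):
  L0: frame=0x2F idx=4 entry=0x32007 [P=1 RW=1 US=1 PS=0]
  L1: frame=0x32 idx=13 entry=0x34007 [P=1 RW=1 US=1 PS=0]
  L2: frame=0x34 idx=11 entry=0x37007 [P=1 RW=1 US=1 PS=0]
  L3: frame=0x37 idx=12 entry=0x38007 [P=1 RW=1 US=1 PS=0]
  ⇒ phys 0x38927  [4 reads]
#1 VA=0xE0602A0392A (w,kernel):
  L0: frame=0x2F idx=28 entry=0x3C007 [P=1 RW=1 US=1 PS=0]
  L1: frame=0x3C idx=24 entry=0x3F007 [P=1 RW=1 US=1 PS=0]
  L2: frame=0x3F idx=21 entry=0x41007 [P=1 RW=1 US=1 PS=0]
  L3: frame=0x41 idx=3 entry=0x45007 [P=1 RW=1 US=1 PS=0]
  ⇒ phys 0x4592A  [4 reads]
#2 VA=0x40200E1DFA4 (w,kernel):
  L0: frame=0x2F idx=8 entry=0x46007 [P=1 RW=1 US=1 PS=0]
  L1: frame=0x46 idx=8 entry=0x49007 [P=1 RW=1 US=1 PS=0]
  L2: frame=0x49 idx=7 entry=0x4A007 [P=1 RW=1 US=1 PS=0]
  L3: frame=0x4A idx=29 entry=0x4C005 [P=1 RW=0 US=1 PS=0]
  → PROTECTION_VIOLATION  (4 entries read)
#3 VA=0x3860201C3C8 (r,user):
  L0: frame=0x2F idx=7 entry=0x4E007 [P=1 RW=1 US=1 PS=0]
  L1: frame=0x4E idx=24 entry=0x52007 [P=1 RW=1 US=1 PS=0]
  L2: frame=0x52 idx=16 entry=0x53007 [P=1 RW=1 US=1 PS=0]
  L3: frame=0x53 idx=28 entry=0x55007 [P=1 RW=1 US=1 PS=0]
  ⇒ phys 0x553C8  [4 reads]
#4 VA=0xC8000000032 (w,kernel):
  L0: frame=0x2F idx=25 entry=0x36002 [P=0 RW=1 US=0 PS=0]
  → PAGE_NOT_PRESENT  (1 entries read)

TLB: [["0x2034160C", "0x38"], ["0xE0602A03", "0x45"], ["0x3860201C", "0x55"]]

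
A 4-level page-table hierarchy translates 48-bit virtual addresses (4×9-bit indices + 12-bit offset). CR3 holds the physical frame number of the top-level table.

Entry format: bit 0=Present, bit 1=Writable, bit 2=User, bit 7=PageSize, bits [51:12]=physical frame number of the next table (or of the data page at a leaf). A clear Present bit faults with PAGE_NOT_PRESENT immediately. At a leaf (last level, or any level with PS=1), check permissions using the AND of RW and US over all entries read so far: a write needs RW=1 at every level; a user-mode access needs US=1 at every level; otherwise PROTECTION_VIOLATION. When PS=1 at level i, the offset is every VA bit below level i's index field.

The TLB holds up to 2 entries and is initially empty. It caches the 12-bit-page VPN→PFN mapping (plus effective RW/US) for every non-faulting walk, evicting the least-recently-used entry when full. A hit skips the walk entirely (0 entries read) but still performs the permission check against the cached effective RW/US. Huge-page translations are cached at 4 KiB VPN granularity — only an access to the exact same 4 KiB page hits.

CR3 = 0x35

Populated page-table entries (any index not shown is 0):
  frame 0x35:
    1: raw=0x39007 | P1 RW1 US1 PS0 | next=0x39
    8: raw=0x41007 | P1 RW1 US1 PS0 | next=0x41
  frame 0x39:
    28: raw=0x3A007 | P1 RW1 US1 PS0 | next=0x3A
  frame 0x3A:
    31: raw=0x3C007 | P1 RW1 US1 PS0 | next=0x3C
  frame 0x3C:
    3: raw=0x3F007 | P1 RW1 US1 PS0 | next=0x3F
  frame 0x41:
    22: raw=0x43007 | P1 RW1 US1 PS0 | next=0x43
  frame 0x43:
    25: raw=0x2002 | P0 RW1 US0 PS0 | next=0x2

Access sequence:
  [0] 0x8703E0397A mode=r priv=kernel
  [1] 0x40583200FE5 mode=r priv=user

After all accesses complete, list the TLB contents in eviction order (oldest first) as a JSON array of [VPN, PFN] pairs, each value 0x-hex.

Per-access translation:
#0 VA=0x8703E0397A (r,kernel):
  [0] read 0x35 idx=1: raw=0x39007 flags P=1 W=1 U=1 S=0
  [1] read 0x39 idx=28: raw=0x3A007 flags P=1 W=1 U=1 S=0
  [2] read 0x3A idx=31: raw=0x3C007 flags P=1 W=1 U=1 S=0
  [3] read 0x3C idx=3: raw=0x3F007 flags P=1 W=1 U=1 S=0
  ⇒ phys 0x3F97A  [4 reads]
#1 VA=0x40583200FE5 (r,user):
  [0] read 0x35 idx=8: raw=0x41007 flags P=1 W=1 U=1 S=0
  [1] read 0x41 idx=22: raw=0x43007 flags P=1 W=1 U=1 S=0
  [2] read 0x43 idx=25: raw=0x2002 flags P=0 W=1 U=0 S=0
  → PAGE_NOT_PRESENT  (3 entries read)

TLB: [["0x8703E03", "0x3F"]]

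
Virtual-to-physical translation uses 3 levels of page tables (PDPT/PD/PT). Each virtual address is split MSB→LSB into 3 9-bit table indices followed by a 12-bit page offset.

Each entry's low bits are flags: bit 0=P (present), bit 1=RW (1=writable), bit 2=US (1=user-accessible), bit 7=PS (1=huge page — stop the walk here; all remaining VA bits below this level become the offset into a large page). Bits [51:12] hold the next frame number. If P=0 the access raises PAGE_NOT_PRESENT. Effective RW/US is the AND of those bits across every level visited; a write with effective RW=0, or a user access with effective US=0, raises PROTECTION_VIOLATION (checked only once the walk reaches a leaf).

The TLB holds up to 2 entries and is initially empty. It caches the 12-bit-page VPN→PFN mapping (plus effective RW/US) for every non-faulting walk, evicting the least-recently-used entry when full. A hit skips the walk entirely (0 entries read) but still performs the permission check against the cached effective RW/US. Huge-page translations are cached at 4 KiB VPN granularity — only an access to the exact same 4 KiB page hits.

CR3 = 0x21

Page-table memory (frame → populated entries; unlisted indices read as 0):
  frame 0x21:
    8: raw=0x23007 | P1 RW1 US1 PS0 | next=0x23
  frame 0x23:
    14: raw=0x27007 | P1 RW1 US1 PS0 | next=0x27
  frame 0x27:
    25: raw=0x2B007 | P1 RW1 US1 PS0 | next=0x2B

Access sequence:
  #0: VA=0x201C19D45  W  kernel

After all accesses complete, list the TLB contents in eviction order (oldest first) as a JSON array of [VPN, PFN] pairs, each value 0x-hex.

Per-access translation:
#0 VA=0x201C19D45 (w,kernel):
  [0] read 0x21 idx=8: raw=0x23007 flags P=1 W=1 U=1 S=0
  [1] read 0x23 idx=14: raw=0x27007 flags P=1 W=1 U=1 S=0
  [2] read 0x27 idx=25: raw=0x2B007 flags P=1 W=1 U=1 S=0
  ⇒ phys 0x2BD45  [3 reads]

TLB: [["0x201C19", "0x2B"]]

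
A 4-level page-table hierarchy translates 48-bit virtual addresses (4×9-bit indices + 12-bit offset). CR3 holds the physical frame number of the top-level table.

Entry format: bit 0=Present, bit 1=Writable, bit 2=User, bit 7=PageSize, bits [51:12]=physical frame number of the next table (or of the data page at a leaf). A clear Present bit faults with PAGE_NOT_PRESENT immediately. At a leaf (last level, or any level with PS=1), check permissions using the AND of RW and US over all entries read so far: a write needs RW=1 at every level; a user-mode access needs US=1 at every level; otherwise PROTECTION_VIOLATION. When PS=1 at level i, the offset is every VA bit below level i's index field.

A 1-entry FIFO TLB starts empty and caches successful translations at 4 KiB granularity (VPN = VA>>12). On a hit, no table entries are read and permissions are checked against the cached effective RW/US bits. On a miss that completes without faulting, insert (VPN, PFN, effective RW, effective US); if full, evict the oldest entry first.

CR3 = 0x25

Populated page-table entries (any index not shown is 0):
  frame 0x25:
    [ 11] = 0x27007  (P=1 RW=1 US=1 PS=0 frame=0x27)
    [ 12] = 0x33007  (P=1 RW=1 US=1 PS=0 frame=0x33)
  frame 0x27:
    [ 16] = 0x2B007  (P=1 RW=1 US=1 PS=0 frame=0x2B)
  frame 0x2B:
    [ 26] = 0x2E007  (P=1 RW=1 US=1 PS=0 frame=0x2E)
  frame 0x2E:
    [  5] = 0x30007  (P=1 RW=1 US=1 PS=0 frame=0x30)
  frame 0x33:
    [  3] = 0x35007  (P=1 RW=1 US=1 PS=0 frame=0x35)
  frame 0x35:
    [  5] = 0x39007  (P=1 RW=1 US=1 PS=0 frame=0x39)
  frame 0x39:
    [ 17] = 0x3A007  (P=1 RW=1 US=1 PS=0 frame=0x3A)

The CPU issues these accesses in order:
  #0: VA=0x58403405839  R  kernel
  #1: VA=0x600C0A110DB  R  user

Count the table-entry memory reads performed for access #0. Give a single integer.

Trace:
#0 VA=0x58403405839 (r,kernel):
  L0 @0x25[11] → 0x27007  P=1,RW=1,US=1,PS=0
  L1 @0x27[16] → 0x2B007  P=1,RW=1,US=1,PS=0
  L2 @0x2B[26] → 0x2E007  P=1,RW=1,US=1,PS=0
  L3 @0x2E[5] → 0x30007  P=1,RW=1,US=1,PS=0
  → PA=0x30839  (4 entries read)
#1 VA=0x600C0A110DB (r,user):
  L0 @0x25[12] → 0x33007  P=1,RW=1,US=1,PS=0
  L1 @0x33[3] → 0x35007  P=1,RW=1,US=1,PS=0
  L2 @0x35[5] → 0x39007  P=1,RW=1,US=1,PS=0
  L3 @0x39[17] → 0x3A007  P=1,RW=1,US=1,PS=0
  → PA=0x3A0DB  (4 entries read)

Entries read for #0: 4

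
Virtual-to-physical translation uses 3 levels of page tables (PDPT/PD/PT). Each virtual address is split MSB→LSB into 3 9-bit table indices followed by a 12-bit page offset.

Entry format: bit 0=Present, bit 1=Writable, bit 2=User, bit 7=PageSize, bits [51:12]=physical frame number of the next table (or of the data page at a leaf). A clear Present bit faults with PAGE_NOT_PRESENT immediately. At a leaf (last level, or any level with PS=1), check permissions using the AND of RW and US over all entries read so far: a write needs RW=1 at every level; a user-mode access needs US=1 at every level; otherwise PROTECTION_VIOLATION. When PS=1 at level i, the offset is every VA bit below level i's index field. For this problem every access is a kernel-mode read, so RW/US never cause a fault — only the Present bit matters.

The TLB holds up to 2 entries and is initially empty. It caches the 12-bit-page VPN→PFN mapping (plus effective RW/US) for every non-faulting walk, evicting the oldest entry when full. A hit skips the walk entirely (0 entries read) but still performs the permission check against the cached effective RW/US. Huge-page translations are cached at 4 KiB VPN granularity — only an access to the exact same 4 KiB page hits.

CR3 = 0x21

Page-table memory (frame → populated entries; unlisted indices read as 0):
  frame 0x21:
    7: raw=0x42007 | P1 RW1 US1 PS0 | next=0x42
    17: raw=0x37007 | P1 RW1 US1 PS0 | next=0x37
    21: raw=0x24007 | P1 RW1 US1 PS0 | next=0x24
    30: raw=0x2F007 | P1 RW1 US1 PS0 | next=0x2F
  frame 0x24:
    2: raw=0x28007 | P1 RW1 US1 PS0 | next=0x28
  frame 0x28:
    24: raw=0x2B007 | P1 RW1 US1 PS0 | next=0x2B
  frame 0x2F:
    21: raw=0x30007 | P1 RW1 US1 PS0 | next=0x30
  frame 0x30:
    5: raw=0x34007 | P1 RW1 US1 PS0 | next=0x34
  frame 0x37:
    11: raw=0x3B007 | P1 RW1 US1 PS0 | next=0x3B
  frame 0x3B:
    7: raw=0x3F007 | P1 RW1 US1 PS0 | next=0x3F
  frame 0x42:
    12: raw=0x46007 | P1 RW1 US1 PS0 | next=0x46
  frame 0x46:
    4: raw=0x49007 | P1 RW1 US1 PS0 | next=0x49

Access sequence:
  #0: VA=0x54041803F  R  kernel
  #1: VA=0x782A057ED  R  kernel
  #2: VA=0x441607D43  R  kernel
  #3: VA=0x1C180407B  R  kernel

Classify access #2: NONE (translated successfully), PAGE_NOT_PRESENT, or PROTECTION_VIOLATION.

Walk each access:
#0 VA=0x54041803F (r,kernel):
  L0: frame=0x21 idx=21 entry=0x24007 [P=1 RW=1 US=1 PS=0]
  L1: frame=0x24 idx=2 entry=0x28007 [P=1 RW=1 US=1 PS=0]
  L2: frame=0x28 idx=24 entry=0x2B007 [P=1 RW=1 US=1 PS=0]
  ⇒ phys 0x2B03F  [3 reads]
#1 VA=0x782A057ED (r,kernel):
  L0: frame=0x21 idx=30 entry=0x2F007 [P=1 RW=1 US=1 PS=0]
  L1: frame=0x2F idx=21 entry=0x30007 [P=1 RW=1 US=1 PS=0]
  L2: frame=0x30 idx=5 entry=0x34007 [P=1 RW=1 US=1 PS=0]
  ⇒ phys 0x347ED  [3 reads]
#2 VA=0x441607D43 (r,kernel):
  L0: frame=0x21 idx=17 entry=0x37007 [P=1 RW=1 US=1 PS=0]
  L1: frame=0x37 idx=11 entry=0x3B007 [P=1 RW=1 US=1 PS=0]
  L2: frame=0x3B idx=7 entry=0x3F007 [P=1 RW=1 US=1 PS=0]
  ⇒ phys 0x3FD43  [3 reads]
#3 VA=0x1C180407B (r,kernel):
  L0: frame=0x21 idx=7 entry=0x42007 [P=1 RW=1 US=1 PS=0]
  L1: frame=0x42 idx=12 entry=0x46007 [P=1 RW=1 US=1 PS=0]
  L2: frame=0x46 idx=4 entry=0x49007 [P=1 RW=1 US=1 PS=0]
  ⇒ phys 0x4907B  [3 reads]

Access #2 fault: NONE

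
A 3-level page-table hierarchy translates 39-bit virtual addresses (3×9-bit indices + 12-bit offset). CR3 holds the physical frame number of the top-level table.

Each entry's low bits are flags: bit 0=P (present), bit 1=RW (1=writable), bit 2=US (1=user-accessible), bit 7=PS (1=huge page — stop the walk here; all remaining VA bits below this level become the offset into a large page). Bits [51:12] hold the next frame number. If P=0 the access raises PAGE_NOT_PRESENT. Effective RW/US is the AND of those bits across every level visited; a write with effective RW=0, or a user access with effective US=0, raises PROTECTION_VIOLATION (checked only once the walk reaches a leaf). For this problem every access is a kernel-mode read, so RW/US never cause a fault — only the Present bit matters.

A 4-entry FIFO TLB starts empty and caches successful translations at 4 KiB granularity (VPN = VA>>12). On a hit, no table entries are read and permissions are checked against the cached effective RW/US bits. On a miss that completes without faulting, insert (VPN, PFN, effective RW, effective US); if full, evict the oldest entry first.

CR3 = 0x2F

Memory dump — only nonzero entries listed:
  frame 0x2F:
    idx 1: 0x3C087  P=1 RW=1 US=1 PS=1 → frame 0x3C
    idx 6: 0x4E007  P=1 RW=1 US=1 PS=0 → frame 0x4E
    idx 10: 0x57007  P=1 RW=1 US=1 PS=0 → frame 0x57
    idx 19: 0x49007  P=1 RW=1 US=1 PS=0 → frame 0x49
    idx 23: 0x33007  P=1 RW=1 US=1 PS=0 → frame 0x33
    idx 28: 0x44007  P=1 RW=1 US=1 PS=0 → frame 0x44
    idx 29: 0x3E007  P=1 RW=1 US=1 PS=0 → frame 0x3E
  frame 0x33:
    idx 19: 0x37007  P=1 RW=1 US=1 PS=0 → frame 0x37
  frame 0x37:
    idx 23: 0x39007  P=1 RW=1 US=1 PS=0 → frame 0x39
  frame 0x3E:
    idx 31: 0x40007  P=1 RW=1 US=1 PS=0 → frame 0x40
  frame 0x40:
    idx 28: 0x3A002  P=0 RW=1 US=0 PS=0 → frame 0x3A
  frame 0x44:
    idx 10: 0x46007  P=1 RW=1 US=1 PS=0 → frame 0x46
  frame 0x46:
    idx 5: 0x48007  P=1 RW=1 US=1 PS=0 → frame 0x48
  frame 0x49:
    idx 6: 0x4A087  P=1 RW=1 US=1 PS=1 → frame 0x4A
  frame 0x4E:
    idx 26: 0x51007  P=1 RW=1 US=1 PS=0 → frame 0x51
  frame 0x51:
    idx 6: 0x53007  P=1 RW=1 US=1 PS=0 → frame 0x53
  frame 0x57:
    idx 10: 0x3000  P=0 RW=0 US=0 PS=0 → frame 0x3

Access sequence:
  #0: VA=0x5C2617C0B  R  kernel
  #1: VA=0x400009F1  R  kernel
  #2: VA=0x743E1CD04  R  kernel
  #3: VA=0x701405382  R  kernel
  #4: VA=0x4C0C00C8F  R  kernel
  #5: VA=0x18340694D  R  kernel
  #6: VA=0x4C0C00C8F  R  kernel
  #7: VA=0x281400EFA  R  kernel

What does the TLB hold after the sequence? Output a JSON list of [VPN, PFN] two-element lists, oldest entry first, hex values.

Trace:
#0 VA=0x5C2617C0B (r,kernel):
  L0 @0x2F[23] → 0x33007  P=1,RW=1,US=1,PS=0
  L1 @0x33[19] → 0x37007  P=1,RW=1,US=1,PS=0
  L2 @0x37[23] → 0x39007  P=1,RW=1,US=1,PS=0
  ✓ 0x39C0B  — 3 lookups
#1 VA=0x400009F1 (r,kernel):
  L0 @0x2F[1] → 0x3C087  P=1,RW=1,US=1,PS=1
  ✓ 0x3C9F1 (huge @L0)  — 1 lookups
#2 VA=0x743E1CD04 (r,kernel):
  L0 @0x2F[29] → 0x3E007  P=1,RW=1,US=1,PS=0
  L1 @0x3E[31] → 0x40007  P=1,RW=1,US=1,PS=0
  L2 @0x40[28] → 0x3A002  P=0,RW=1,US=0,PS=0
  ⇒ fault: PAGE_NOT_PRESENT  — 3 lookups
#3 VA=0x701405382 (r,kernel):
  L0 @0x2F[28] → 0x44007  P=1,RW=1,US=1,PS=0
  L1 @0x44[10] → 0x46007  P=1,RW=1,US=1,PS=0
  L2 @0x46[5] → 0x48007  P=1,RW=1,US=1,PS=0
  ✓ 0x48382  — 3 lookups
#4 VA=0x4C0C00C8F (r,kernel):
  L0 @0x2F[19] → 0x49007  P=1,RW=1,US=1,PS=0
  L1 @0x49[6] → 0x4A087  P=1,RW=1,US=1,PS=1
  ✓ 0x4AC8F (huge @L1)  — 2 lookups
#5 VA=0x18340694D (r,kernel):
  L0 @0x2F[6] → 0x4E007  P=1,RW=1,US=1,PS=0
  L1 @0x4E[26] → 0x51007  P=1,RW=1,US=1,PS=0
  L2 @0x51[6] → 0x53007  P=1,RW=1,US=1,PS=0
  ✓ 0x5394D  — 3 lookups
#6 VA=0x4C0C00C8F (r,kernel):
  TLB hit vpn=0x4C0C00 → PA=0x4AC8F
#7 VA=0x281400EFA (r,kernel):
  L0 @0x2F[10] → 0x57007  P=1,RW=1,US=1,PS=0
  L1 @0x57[10] → 0x3000  P=0,RW=0,US=0,PS=0
  ⇒ fault: PAGE_NOT_PRESENT  — 2 lookups

TLB: [["0x40000", "0x3C"], ["0x701405", "0x48"], ["0x4C0C00", "0x4A"], ["0x183406", "0x53"]]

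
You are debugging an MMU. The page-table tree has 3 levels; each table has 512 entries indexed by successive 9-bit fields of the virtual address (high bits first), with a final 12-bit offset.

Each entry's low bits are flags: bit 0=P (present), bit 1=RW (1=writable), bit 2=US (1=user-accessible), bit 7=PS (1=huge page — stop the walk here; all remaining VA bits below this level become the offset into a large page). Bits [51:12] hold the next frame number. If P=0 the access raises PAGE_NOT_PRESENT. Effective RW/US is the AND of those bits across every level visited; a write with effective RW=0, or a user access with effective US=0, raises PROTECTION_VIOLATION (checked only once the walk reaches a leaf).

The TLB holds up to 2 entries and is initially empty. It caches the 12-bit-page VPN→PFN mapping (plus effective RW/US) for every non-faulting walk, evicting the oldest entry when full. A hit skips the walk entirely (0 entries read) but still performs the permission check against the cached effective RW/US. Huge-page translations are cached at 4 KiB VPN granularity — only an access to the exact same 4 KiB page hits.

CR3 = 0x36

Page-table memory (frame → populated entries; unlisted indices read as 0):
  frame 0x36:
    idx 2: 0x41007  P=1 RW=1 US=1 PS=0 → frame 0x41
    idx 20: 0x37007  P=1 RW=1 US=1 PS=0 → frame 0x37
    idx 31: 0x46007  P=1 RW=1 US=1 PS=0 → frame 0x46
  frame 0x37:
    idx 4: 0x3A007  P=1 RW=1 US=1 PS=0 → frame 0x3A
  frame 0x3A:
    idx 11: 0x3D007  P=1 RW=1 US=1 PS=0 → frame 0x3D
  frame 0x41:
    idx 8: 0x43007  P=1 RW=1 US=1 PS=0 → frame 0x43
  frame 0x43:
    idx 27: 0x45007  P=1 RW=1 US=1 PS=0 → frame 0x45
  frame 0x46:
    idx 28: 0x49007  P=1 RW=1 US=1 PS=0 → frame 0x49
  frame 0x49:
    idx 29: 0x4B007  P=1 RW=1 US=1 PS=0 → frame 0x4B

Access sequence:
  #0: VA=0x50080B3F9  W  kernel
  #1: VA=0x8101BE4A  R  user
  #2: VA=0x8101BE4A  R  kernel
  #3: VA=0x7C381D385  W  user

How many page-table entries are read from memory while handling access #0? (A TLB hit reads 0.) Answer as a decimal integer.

Trace:
#0 VA=0x50080B3F9 (w,kernel):
  L0 @0x36[20] → 0x37007  P=1,RW=1,US=1,PS=0
  L1 @0x37[4] → 0x3A007  P=1,RW=1,US=1,PS=0
  L2 @0x3A[11] → 0x3D007  P=1,RW=1,US=1,PS=0
  → PA=0x3D3F9  (3 entries read)
#1 VA=0x8101BE4A (r,user):
  L0 @0x36[2] → 0x41007  P=1,RW=1,US=1,PS=0
  L1 @0x41[8] → 0x43007  P=1,RW=1,US=1,PS=0
  L2 @0x43[27] → 0x45007  P=1,RW=1,US=1,PS=0
  → PA=0x45E4A  (3 entries read)
#2 VA=0x8101BE4A (r,kernel):
  TLB hit vpn=0x8101B → PA=0x45E4A
#3 VA=0x7C381D385 (w,user):
  L0 @0x36[31] → 0x46007  P=1,RW=1,US=1,PS=0
  L1 @0x46[28] → 0x49007  P=1,RW=1,US=1,PS=0
  L2 @0x49[29] → 0x4B007  P=1,RW=1,US=1,PS=0
  → PA=0x4B385  (3 entries read)

Entries read for #0: 3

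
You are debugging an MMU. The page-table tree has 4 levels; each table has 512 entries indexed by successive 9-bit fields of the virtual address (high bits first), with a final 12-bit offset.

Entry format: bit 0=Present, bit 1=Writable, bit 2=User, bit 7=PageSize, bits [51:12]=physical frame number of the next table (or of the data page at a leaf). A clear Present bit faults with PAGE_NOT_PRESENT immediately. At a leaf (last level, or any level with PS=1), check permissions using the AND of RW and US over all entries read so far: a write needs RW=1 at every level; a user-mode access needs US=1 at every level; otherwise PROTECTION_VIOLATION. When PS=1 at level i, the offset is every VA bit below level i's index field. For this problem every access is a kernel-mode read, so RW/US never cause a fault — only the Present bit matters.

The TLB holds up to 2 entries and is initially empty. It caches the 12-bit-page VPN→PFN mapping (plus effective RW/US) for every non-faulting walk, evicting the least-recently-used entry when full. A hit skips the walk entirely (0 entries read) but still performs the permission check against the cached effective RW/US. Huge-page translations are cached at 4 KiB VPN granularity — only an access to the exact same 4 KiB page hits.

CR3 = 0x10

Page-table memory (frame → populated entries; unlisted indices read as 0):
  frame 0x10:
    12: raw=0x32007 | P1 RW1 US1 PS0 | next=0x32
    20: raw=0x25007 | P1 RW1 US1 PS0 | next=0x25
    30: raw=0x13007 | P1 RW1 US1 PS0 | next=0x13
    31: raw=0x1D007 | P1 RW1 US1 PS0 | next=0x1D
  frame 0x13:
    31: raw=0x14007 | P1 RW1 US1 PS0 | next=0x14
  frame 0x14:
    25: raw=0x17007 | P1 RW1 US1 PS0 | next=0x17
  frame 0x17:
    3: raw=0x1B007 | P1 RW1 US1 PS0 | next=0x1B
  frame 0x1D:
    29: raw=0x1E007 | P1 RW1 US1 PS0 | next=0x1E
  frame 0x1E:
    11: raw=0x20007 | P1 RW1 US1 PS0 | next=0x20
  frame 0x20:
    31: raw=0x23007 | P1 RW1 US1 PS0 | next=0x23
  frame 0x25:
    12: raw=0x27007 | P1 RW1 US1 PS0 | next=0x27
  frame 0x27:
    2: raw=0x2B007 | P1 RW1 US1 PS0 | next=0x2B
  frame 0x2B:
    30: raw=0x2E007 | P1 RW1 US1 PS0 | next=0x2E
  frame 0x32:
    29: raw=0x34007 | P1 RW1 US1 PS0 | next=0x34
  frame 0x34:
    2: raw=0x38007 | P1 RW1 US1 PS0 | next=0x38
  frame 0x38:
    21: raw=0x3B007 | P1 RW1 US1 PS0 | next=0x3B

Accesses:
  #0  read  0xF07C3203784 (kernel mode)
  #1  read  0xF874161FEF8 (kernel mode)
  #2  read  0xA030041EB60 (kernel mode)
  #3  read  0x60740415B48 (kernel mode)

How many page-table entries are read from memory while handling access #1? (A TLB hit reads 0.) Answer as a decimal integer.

Walk each access:
#0 VA=0xF07C3203784 (r,kernel):
  [0] read 0x10 idx=30: raw=0x13007 flags P=1 W=1 U=1 S=0
  [1] read 0x13 idx=31: raw=0x14007 flags P=1 W=1 U=1 S=0
  [2] read 0x14 idx=25: raw=0x17007 flags P=1 W=1 U=1 S=0
  [3] read 0x17 idx=3: raw=0x1B007 flags P=1 W=1 U=1 S=0
  ⇒ phys 0x1B784  [4 reads]
#1 VA=0xF874161FEF8 (r,kernel):
  [0] read 0x10 idx=31: raw=0x1D007 flags P=1 W=1 U=1 S=0
  [1] read 0x1D idx=29: raw=0x1E007 flags P=1 W=1 U=1 S=0
  [2] read 0x1E idx=11: raw=0x20007 flags P=1 W=1 U=1 S=0
  [3] read 0x20 idx=31: raw=0x23007 flags P=1 W=1 U=1 S=0
  ⇒ phys 0x23EF8  [4 reads]
#2 VA=0xA030041EB60 (r,kernel):
  [0] read 0x10 idx=20: raw=0x25007 flags P=1 W=1 U=1 S=0
  [1] read 0x25 idx=12: raw=0x27007 flags P=1 W=1 U=1 S=0
  [2] read 0x27 idx=2: raw=0x2B007 flags P=1 W=1 U=1 S=0
  [3] read 0x2B idx=30: raw=0x2E007 flags P=1 W=1 U=1 S=0
  ⇒ phys 0x2EB60  [4 reads]
#3 VA=0x60740415B48 (r,kernel):
  [0] read 0x10 idx=12: raw=0x32007 flags P=1 W=1 U=1 S=0
  [1] read 0x32 idx=29: raw=0x34007 flags P=1 W=1 U=1 S=0
  [2] read 0x34 idx=2: raw=0x38007 flags P=1 W=1 U=1 S=0
  [3] read 0x38 idx=21: raw=0x3B007 flags P=1 W=1 U=1 S=0
  ⇒ phys 0x3BB48  [4 reads]

Entries read for #1: 4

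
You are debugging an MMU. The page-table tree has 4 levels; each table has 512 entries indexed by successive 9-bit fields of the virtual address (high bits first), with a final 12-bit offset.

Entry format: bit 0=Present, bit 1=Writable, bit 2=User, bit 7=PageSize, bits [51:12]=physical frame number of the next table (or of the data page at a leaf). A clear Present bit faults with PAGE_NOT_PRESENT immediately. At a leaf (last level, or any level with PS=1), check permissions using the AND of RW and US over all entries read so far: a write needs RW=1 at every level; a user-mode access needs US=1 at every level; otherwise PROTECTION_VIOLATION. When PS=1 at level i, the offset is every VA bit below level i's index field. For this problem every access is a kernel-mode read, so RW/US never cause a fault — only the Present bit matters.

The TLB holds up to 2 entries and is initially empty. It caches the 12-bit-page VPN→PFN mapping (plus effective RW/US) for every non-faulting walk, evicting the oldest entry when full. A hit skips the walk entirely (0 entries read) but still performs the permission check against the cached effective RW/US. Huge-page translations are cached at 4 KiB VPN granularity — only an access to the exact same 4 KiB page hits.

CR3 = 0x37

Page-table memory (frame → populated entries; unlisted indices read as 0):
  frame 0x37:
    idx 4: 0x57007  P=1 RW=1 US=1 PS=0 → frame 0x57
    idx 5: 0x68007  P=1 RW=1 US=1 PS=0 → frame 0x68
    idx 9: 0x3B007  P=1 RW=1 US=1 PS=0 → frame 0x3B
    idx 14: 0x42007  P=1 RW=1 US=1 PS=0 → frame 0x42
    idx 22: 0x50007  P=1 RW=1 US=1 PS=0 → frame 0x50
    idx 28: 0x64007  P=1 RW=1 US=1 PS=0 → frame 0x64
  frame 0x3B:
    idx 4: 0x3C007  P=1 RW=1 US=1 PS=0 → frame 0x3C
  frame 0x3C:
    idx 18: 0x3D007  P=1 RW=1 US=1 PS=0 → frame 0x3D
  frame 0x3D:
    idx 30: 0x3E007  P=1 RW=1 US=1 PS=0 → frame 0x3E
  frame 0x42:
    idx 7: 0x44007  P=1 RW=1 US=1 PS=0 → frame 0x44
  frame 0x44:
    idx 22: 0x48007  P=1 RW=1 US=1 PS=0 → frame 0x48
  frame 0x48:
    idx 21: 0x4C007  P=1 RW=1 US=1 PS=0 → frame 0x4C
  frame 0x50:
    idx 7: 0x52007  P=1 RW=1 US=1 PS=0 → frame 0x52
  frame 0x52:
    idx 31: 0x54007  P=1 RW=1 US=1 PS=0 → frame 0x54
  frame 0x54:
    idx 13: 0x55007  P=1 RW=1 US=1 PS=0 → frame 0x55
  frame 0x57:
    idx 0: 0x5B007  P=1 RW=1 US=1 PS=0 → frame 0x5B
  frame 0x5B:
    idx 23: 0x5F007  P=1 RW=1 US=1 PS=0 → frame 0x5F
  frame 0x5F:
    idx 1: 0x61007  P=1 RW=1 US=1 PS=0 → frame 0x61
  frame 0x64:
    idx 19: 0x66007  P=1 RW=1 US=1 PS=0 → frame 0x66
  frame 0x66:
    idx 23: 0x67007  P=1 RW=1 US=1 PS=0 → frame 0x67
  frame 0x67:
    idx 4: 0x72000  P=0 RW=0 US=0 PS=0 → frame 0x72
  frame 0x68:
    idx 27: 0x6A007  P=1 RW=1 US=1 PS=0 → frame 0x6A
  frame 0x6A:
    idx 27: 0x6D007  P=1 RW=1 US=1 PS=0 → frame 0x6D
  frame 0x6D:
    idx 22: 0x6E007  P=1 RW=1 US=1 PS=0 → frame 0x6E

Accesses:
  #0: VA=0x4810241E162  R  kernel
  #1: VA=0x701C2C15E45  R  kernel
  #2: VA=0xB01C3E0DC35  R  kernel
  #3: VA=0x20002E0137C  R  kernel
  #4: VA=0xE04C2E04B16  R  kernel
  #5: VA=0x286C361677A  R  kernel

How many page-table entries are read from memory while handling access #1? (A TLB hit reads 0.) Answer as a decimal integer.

Trace:
#0 VA=0x4810241E162 (r,kernel):
  L0: frame=0x37 idx=9 entry=0x3B007 [P=1 RW=1 US=1 PS=0]
  L1: frame=0x3B idx=4 entry=0x3C007 [P=1 RW=1 US=1 PS=0]
  L2: frame=0x3C idx=18 entry=0x3D007 [P=1 RW=1 US=1 PS=0]
  L3: frame=0x3D idx=30 entry=0x3E007 [P=1 RW=1 US=1 PS=0]
  ✓ 0x3E162  — 4 lookups
#1 VA=0x701C2C15E45 (r,kernel):
  L0: frame=0x37 idx=14 entry=0x42007 [P=1 RW=1 US=1 PS=0]
  L1: frame=0x42 idx=7 entry=0x44007 [P=1 RW=1 US=1 PS=0]
  L2: frame=0x44 idx=22 entry=0x48007 [P=1 RW=1 US=1 PS=0]
  L3: frame=0x48 idx=21 entry=0x4C007 [P=1 RW=1 US=1 PS=0]
  ✓ 0x4CE45  — 4 lookups
#2 VA=0xB01C3E0DC35 (r,kernel):
  L0: frame=0x37 idx=22 entry=0x50007 [P=1 RW=1 US=1 PS=0]
  L1: frame=0x50 idx=7 entry=0x52007 [P=1 RW=1 US=1 PS=0]
  L2: frame=0x52 idx=31 entry=0x54007 [P=1 RW=1 US=1 PS=0]
  L3: frame=0x54 idx=13 entry=0x55007 [P=1 RW=1 US=1 PS=0]
  ✓ 0x55C35  — 4 lookups
#3 VA=0x20002E0137C (r,kernel):
  L0: frame=0x37 idx=4 entry=0x57007 [P=1 RW=1 US=1 PS=0]
  L1: frame=0x57 idx=0 entry=0x5B007 [P=1 RW=1 US=1 PS=0]
  L2: frame=0x5B idx=23 entry=0x5F007 [P=1 RW=1 US=1 PS=0]
  L3: frame=0x5F idx=1 entry=0x61007 [P=1 RW=1 US=1 PS=0]
  ✓ 0x6137C  — 4 lookups
#4 VA=0xE04C2E04B16 (r,kernel):
  L0: frame=0x37 idx=28 entry=0x64007 [P=1 RW=1 US=1 PS=0]
  L1: frame=0x64 idx=19 entry=0x66007 [P=1 RW=1 US=1 PS=0]
  L2: frame=0x66 idx=23 entry=0x67007 [P=1 RW=1 US=1 PS=0]
  L3: frame=0x67 idx=4 entry=0x72000 [P=0 RW=0 US=0 PS=0]
  ⇒ fault: PAGE_NOT_PRESENT  — 4 lookups
#5 VA=0x286C361677A (r,kernel):
  L0: frame=0x37 idx=5 entry=0x68007 [P=1 RW=1 US=1 PS=0]
  L1: frame=0x68 idx=27 entry=0x6A007 [P=1 RW=1 US=1 PS=0]
  L2: frame=0x6A idx=27 entry=0x6D007 [P=1 RW=1 US=1 PS=0]
  L3: frame=0x6D idx=22 entry=0x6E007 [P=1 RW=1 US=1 PS=0]
  ✓ 0x6E77A  — 4 lookups

Entries read for #1: 4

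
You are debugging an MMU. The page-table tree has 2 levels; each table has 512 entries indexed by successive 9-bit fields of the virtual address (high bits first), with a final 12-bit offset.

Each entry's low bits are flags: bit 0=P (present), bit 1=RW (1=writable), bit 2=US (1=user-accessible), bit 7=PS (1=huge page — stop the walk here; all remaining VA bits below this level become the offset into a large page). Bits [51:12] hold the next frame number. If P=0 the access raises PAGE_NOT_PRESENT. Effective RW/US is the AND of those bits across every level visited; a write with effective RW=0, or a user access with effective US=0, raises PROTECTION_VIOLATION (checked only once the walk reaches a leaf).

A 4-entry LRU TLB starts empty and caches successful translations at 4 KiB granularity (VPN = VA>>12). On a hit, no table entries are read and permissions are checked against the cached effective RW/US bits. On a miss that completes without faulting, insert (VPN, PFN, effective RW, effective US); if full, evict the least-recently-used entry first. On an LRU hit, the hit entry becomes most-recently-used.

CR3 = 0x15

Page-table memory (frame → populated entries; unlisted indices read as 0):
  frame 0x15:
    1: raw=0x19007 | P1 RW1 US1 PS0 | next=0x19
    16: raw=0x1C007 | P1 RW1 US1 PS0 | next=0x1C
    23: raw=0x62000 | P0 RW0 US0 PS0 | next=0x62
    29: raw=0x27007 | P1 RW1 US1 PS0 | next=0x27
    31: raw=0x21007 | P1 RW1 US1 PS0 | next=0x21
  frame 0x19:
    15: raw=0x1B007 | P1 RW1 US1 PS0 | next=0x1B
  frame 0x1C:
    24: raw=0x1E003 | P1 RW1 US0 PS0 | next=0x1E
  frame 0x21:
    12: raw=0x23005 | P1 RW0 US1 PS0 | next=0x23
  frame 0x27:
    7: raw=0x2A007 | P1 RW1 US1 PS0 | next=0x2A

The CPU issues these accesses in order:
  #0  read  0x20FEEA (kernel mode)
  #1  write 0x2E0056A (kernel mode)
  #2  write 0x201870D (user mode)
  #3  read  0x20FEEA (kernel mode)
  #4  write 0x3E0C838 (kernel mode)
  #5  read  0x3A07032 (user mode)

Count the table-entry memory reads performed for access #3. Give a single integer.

Walk each access:
#0 VA=0x20FEEA (r,kernel):
  lvl0: tbl 0x15, slot 1 ⇒ 0x19007 (P1/RW1/US1/PS0)
  lvl1: tbl 0x19, slot 15 ⇒ 0x1B007 (P1/RW1/US1/PS0)
  ✓ 0x1BEEA  — 2 lookups
#1 VA=0x2E0056A (w,kernel):
  lvl0: tbl 0x15, slot 23 ⇒ 0x62000 (P0/RW0/US0/PS0)
  ✗ PAGE_NOT_PRESENT  [1 reads]
#2 VA=0x201870D (w,user):
  lvl0: tbl 0x15, slot 16 ⇒ 0x1C007 (P1/RW1/US1/PS0)
  lvl1: tbl 0x1C, slot 24 ⇒ 0x1E003 (P1/RW1/US0/PS0)
  ✗ PROTECTION_VIOLATION  [2 reads]
#3 VA=0x20FEEA (r,kernel):
  TLB hit vpn=0x20F → PA=0x1BEEA
#4 VA=0x3E0C838 (w,kernel):
  lvl0: tbl 0x15, slot 31 ⇒ 0x21007 (P1/RW1/US1/PS0)
  lvl1: tbl 0x21, slot 12 ⇒ 0x23005 (P1/RW0/US1/PS0)
  ✗ PROTECTION_VIOLATION  [2 reads]
#5 VA=0x3A07032 (r,user):
  lvl0: tbl 0x15, slot 29 ⇒ 0x27007 (P1/RW1/US1/PS0)
  lvl1: tbl 0x27, slot 7 ⇒ 0x2A007 (P1/RW1/US1/PS0)
  ✓ 0x2A032  — 2 lookups

Entries read for #3: 0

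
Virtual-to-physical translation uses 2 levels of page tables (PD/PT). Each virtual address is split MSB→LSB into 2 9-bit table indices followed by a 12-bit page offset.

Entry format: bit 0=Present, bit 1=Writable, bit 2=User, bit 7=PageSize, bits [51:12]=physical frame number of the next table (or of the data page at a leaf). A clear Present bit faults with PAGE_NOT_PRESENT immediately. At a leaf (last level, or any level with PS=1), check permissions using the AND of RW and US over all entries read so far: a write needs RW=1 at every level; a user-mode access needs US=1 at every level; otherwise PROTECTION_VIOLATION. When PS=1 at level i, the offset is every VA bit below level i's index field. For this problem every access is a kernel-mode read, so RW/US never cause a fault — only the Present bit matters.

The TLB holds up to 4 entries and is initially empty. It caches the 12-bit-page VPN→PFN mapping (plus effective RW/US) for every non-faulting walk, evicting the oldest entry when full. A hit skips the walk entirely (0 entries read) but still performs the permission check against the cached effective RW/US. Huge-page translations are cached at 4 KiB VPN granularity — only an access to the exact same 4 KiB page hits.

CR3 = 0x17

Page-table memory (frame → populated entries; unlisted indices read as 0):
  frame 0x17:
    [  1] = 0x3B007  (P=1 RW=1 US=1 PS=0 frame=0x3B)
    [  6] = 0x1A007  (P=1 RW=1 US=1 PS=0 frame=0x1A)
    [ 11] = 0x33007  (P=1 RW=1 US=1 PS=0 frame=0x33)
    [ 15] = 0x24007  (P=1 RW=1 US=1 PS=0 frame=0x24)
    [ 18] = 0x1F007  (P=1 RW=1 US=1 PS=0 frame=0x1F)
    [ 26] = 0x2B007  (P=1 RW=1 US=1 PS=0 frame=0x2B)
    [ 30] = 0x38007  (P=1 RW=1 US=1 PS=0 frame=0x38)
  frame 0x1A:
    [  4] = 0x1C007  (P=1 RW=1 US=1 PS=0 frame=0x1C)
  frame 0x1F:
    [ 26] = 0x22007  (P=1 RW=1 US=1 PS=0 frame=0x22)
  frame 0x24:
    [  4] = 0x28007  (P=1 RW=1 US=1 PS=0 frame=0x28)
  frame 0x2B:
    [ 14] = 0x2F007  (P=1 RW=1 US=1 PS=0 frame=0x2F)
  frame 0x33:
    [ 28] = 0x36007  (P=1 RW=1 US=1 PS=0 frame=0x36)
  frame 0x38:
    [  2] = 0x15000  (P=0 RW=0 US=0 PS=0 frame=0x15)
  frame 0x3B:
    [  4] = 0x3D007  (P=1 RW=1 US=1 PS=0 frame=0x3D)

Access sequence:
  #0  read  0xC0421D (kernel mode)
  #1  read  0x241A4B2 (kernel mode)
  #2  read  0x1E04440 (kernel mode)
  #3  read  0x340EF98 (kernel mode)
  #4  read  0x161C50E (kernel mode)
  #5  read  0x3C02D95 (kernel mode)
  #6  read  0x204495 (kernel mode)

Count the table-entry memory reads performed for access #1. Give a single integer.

Trace:
#0 VA=0xC0421D (r,kernel):
  L0 @0x17[6] → 0x1A007  P=1,RW=1,US=1,PS=0
  L1 @0x1A[4] → 0x1C007  P=1,RW=1,US=1,PS=0
  → PA=0x1C21D  (2 entries read)
#1 VA=0x241A4B2 (r,kernel):
  L0 @0x17[18] → 0x1F007  P=1,RW=1,US=1,PS=0
  L1 @0x1F[26] → 0x22007  P=1,RW=1,US=1,PS=0
  → PA=0x224B2  (2 entries read)
#2 VA=0x1E04440 (r,kernel):
  L0 @0x17[15] → 0x24007  P=1,RW=1,US=1,PS=0
  L1 @0x24[4] → 0x28007  P=1,RW=1,US=1,PS=0
  → PA=0x28440  (2 entries read)
#3 VA=0x340EF98 (r,kernel):
  L0 @0x17[26] → 0x2B007  P=1,RW=1,US=1,PS=0
  L1 @0x2B[14] → 0x2F007  P=1,RW=1,US=1,PS=0
  → PA=0x2FF98  (2 entries read)
#4 VA=0x161C50E (r,kernel):
  L0 @0x17[11] → 0x33007  P=1,RW=1,US=1,PS=0
  L1 @0x33[28] → 0x36007  P=1,RW=1,US=1,PS=0
  → PA=0x3650E  (2 entries read)
#5 VA=0x3C02D95 (r,kernel):
  L0 @0x17[30] → 0x38007  P=1,RW=1,US=1,PS=0
  L1 @0x38[2] → 0x15000  P=0,RW=0,US=0,PS=0
  → PAGE_NOT_PRESENT  (2 entries read)
#6 VA=0x204495 (r,kernel):
  L0 @0x17[1] → 0x3B007  P=1,RW=1,US=1,PS=0
  L1 @0x3B[4] → 0x3D007  P=1,RW=1,US=1,PS=0
  → PA=0x3D495  (2 entries read)

Entries read for #1: 2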